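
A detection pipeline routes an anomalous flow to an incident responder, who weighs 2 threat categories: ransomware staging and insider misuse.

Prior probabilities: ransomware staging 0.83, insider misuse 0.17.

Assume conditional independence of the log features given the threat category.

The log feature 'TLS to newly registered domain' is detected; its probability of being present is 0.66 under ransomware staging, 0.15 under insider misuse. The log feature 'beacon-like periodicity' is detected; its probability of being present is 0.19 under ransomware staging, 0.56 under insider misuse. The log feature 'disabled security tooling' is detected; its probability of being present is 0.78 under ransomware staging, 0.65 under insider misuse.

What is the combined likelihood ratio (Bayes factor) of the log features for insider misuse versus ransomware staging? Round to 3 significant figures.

0.558

Take the product of per-log feature likelihoods under each hypothesis, then divide.
  insider misuse: 0.15 × 0.56 × 0.65 = 0.0546
  ransomware staging: 0.66 × 0.19 × 0.78 = 0.097812
Bayes factor = 0.0546 / 0.097812 ≈ 0.558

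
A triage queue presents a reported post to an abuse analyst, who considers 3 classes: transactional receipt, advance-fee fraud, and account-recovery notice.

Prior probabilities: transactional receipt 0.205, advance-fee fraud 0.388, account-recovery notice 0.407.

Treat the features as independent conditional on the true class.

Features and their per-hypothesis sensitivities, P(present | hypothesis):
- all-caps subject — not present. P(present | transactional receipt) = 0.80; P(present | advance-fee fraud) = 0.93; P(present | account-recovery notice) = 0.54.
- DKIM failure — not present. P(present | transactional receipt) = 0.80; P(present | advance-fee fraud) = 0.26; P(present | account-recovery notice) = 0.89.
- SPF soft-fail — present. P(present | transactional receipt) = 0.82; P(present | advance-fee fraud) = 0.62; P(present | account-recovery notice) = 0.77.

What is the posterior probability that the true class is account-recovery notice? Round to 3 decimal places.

0.453

For each hypothesis, the unnormalized posterior weight is prior × product of the feature likelihoods (using 1 − P(present | H) for each absent feature):
  transactional receipt: 0.205 × (1 − 0.80) × (1 − 0.80) × 0.82 = 0.006724
  advance-fee fraud: 0.388 × (1 − 0.93) × (1 − 0.26) × 0.62 = 0.012461
  account-recovery notice: 0.407 × (1 − 0.54) × (1 − 0.89) × 0.77 = 0.015858
Marginal likelihood of the evidence = 0.035043.
P(account-recovery notice | evidence) = 0.015858 / 0.035043 ≈ 0.453.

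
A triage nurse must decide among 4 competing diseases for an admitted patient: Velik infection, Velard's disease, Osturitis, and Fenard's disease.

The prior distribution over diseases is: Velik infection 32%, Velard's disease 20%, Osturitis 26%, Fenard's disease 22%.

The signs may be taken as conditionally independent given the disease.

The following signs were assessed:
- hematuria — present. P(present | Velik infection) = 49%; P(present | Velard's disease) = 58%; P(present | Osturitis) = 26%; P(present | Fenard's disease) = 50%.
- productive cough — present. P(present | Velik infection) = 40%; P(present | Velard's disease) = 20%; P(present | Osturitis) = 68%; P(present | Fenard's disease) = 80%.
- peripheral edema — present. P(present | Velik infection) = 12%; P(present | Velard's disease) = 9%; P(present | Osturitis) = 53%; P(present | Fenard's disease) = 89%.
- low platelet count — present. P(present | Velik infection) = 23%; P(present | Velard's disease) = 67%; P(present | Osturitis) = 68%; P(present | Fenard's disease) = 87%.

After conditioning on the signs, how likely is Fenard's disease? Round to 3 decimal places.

Multiply each prior by the joint likelihood of the sign pattern:
  Velik infection: 0.32 × 0.49 × 0.40 × 0.12 × 0.23 = 0.0017311
  Velard's disease: 0.20 × 0.58 × 0.20 × 0.09 × 0.67 = 0.001399
  Osturitis: 0.26 × 0.26 × 0.68 × 0.53 × 0.68 = 0.016567
  Fenard's disease: 0.22 × 0.50 × 0.80 × 0.89 × 0.87 = 0.068138
Normalizing constant Z = 0.0017311 + 0.001399 + 0.016567 + 0.068138 = 0.087835.
P(Fenard's disease | evidence) = 0.068138 / 0.087835 ≈ 0.776.

0.776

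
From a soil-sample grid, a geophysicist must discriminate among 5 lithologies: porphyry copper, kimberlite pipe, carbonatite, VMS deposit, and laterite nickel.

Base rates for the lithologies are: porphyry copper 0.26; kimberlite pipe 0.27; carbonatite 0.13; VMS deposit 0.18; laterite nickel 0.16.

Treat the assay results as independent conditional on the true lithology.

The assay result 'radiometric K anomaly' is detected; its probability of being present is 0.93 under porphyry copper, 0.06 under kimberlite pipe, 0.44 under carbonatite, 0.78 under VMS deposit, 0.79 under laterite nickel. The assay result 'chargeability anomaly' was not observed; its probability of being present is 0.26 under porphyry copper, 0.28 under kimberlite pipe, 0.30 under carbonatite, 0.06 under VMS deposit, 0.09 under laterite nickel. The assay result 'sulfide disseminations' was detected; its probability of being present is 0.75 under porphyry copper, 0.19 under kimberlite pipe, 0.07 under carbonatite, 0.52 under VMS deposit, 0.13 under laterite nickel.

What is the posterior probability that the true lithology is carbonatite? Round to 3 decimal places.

By Bayes' rule with conditional independence, the unnormalized weight for each hypothesis is prior × ∏ likelihoods (using 1 − P(present | H) for each absent assay result):
  porphyry copper: 0.26 × 0.93 × (1 − 0.26) × 0.75 = 0.1342
  kimberlite pipe: 0.27 × 0.06 × (1 − 0.28) × 0.19 = 0.0022162
  carbonatite: 0.13 × 0.44 × (1 − 0.30) × 0.07 = 0.0028028
  VMS deposit: 0.18 × 0.78 × (1 − 0.06) × 0.52 = 0.068628
  laterite nickel: 0.16 × 0.79 × (1 − 0.09) × 0.13 = 0.014953
The unnormalized weights sum to 0.2228.
P(carbonatite | evidence) = 0.0028028 / 0.2228 ≈ 0.013.

0.013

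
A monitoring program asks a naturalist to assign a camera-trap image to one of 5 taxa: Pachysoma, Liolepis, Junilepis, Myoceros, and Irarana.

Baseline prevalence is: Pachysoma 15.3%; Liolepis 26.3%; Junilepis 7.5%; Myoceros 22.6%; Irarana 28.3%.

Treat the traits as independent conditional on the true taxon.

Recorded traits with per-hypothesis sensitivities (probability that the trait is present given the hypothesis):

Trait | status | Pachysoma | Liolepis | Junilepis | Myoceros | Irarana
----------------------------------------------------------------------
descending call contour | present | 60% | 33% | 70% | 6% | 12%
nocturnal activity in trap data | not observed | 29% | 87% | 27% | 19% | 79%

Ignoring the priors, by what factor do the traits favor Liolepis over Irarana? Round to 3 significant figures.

Take the product of per-trait likelihoods under each hypothesis (using 1 − P(present | H) for each absent trait), then divide.
  Liolepis: 0.33 × (1 − 0.87) = 0.0429
  Irarana: 0.12 × (1 − 0.79) = 0.0252
Bayes factor = 0.0429 / 0.0252 ≈ 1.70

1.70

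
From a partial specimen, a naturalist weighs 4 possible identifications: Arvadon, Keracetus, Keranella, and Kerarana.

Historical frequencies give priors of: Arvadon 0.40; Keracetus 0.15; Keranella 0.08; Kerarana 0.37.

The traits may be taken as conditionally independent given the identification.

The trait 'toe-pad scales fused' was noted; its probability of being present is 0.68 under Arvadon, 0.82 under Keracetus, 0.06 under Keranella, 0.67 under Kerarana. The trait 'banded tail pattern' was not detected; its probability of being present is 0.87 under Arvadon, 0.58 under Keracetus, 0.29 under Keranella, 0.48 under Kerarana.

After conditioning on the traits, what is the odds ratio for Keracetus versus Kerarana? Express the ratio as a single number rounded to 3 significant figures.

0.401

The normalizing constant cancels in an odds ratio, so compute prior × likelihood for the two hypotheses only (using 1 − P(present | H) for each absent trait):
  Keracetus: 0.15 × 0.82 × (1 − 0.58) = 0.05166
  Kerarana: 0.37 × 0.67 × (1 − 0.48) = 0.12891
Posterior odds = 0.05166 / 0.12891 ≈ 0.401.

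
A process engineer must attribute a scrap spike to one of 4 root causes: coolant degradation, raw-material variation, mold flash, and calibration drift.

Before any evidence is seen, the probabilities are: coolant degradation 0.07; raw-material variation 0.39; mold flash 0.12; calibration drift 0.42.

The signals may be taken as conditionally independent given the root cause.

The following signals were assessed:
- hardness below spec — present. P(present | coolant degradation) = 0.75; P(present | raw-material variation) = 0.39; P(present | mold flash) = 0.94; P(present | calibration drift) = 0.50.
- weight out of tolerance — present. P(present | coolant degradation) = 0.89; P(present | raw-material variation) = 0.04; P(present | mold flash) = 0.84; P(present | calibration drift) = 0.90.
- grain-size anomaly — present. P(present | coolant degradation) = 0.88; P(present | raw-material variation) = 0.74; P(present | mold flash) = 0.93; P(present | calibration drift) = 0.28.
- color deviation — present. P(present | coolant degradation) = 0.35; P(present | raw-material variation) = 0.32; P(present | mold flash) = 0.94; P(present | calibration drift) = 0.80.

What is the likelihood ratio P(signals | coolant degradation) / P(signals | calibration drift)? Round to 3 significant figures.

Take the product of per-signal likelihoods under each hypothesis, then divide.
  coolant degradation: 0.75 × 0.89 × 0.88 × 0.35 = 0.20559
  calibration drift: 0.50 × 0.90 × 0.28 × 0.80 = 0.1008
Bayes factor = 0.20559 / 0.1008 ≈ 2.04

2.04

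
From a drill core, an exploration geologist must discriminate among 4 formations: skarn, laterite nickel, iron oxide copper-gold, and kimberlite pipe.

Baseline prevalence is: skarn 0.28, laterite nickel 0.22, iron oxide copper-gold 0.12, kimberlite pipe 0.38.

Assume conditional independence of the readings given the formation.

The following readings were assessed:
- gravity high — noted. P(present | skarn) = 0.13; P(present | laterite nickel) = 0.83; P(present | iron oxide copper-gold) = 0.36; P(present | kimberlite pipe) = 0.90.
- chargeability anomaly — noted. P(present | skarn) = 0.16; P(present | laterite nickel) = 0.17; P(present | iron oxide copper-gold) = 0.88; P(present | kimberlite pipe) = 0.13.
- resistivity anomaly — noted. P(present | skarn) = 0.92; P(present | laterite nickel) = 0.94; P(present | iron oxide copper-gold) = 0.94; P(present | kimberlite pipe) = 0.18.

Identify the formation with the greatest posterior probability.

iron oxide copper-gold

Multiply each prior by the joint likelihood of the reading pattern:
  skarn: 0.28 × 0.13 × 0.16 × 0.92 = 0.0053581
  laterite nickel: 0.22 × 0.83 × 0.17 × 0.94 = 0.029179
  iron oxide copper-gold: 0.12 × 0.36 × 0.88 × 0.94 = 0.035735
  kimberlite pipe: 0.38 × 0.90 × 0.13 × 0.18 = 0.0080028
Marginal likelihood of the evidence = 0.078275.
P(skarn | evidence) ≈ 0.0053581 / 0.078275 ≈ 0.068
P(laterite nickel | evidence) ≈ 0.029179 / 0.078275 ≈ 0.373
P(iron oxide copper-gold | evidence) ≈ 0.035735 / 0.078275 ≈ 0.457
P(kimberlite pipe | evidence) ≈ 0.0080028 / 0.078275 ≈ 0.102
The largest is 0.457, so iron oxide copper-gold is most probable.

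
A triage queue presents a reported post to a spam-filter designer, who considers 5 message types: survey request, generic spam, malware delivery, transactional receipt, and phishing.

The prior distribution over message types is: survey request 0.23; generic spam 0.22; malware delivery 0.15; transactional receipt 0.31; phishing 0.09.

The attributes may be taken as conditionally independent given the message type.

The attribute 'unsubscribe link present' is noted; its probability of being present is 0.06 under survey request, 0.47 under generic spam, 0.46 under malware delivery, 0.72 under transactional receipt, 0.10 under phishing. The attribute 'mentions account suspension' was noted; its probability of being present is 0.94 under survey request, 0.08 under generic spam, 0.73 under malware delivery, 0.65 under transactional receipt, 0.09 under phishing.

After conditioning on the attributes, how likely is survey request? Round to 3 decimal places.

0.060

By Bayes' rule with conditional independence, the unnormalized weight for each hypothesis is prior × ∏ likelihoods:
  survey request: 0.23 × 0.06 × 0.94 = 0.012972
  generic spam: 0.22 × 0.47 × 0.08 = 0.008272
  malware delivery: 0.15 × 0.46 × 0.73 = 0.05037
  transactional receipt: 0.31 × 0.72 × 0.65 = 0.14508
  phishing: 0.09 × 0.10 × 0.09 = 0.00081
The unnormalized weights sum to 0.2175.
P(survey request | evidence) = 0.012972 / 0.2175 ≈ 0.060.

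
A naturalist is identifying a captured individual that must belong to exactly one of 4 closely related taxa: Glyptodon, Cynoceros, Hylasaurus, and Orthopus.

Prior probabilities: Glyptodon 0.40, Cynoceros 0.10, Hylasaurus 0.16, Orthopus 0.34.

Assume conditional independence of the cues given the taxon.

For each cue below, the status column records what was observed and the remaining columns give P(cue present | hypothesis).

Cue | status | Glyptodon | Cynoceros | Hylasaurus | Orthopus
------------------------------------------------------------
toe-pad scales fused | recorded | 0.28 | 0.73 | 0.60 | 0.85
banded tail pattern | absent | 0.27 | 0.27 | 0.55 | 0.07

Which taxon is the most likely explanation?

Orthopus

For each hypothesis, the unnormalized posterior weight is prior × product of the cue likelihoods (using 1 − P(present | H) for each absent cue):
  Glyptodon: 0.40 × 0.28 × (1 − 0.27) = 0.08176
  Cynoceros: 0.10 × 0.73 × (1 − 0.27) = 0.05329
  Hylasaurus: 0.16 × 0.60 × (1 − 0.55) = 0.0432
  Orthopus: 0.34 × 0.85 × (1 − 0.07) = 0.26877
The unnormalized weights sum to 0.44702.
P(Glyptodon | evidence) ≈ 0.08176 / 0.44702 ≈ 0.183
P(Cynoceros | evidence) ≈ 0.05329 / 0.44702 ≈ 0.119
P(Hylasaurus | evidence) ≈ 0.0432 / 0.44702 ≈ 0.097
P(Orthopus | evidence) ≈ 0.26877 / 0.44702 ≈ 0.601
The largest is 0.601, so Orthopus is most probable.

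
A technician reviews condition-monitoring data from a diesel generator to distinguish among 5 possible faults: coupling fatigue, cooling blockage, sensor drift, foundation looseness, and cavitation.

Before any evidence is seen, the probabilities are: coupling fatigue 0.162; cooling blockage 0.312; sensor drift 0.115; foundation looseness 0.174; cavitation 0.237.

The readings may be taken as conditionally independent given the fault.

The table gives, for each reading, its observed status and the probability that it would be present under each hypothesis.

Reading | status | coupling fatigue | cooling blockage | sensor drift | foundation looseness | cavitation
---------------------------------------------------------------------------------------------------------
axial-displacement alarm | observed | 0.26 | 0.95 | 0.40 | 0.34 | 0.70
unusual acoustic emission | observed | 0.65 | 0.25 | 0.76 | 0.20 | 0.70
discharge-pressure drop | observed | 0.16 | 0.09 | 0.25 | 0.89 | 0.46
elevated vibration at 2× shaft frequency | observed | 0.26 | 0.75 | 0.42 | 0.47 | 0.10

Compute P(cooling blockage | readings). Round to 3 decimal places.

0.249

By Bayes' rule with conditional independence, the unnormalized weight for each hypothesis is prior × ∏ likelihoods:
  coupling fatigue: 0.162 × 0.26 × 0.65 × 0.16 × 0.26 = 0.0011389
  cooling blockage: 0.312 × 0.95 × 0.25 × 0.09 × 0.75 = 0.0050017
  sensor drift: 0.115 × 0.40 × 0.76 × 0.25 × 0.42 = 0.0036708
  foundation looseness: 0.174 × 0.34 × 0.20 × 0.89 × 0.47 = 0.0049493
  cavitation: 0.237 × 0.70 × 0.70 × 0.46 × 0.10 = 0.005342
Marginal likelihood of the evidence = 0.020103.
P(cooling blockage | evidence) = 0.0050017 / 0.020103 ≈ 0.249.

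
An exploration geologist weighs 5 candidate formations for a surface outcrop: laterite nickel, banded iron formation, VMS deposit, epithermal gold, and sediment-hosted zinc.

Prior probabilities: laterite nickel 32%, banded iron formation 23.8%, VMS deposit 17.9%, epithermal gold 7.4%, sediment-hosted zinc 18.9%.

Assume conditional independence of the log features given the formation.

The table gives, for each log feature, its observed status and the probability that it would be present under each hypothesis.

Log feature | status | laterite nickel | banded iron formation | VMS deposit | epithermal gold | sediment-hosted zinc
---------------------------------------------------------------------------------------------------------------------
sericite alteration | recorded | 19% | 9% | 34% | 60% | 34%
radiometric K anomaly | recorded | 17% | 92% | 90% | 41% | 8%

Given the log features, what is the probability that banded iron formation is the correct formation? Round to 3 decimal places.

0.182

By Bayes' rule with conditional independence, the unnormalized weight for each hypothesis is prior × ∏ likelihoods:
  laterite nickel: 0.320 × 0.19 × 0.17 = 0.010336
  banded iron formation: 0.238 × 0.09 × 0.92 = 0.019706
  VMS deposit: 0.179 × 0.34 × 0.90 = 0.054774
  epithermal gold: 0.074 × 0.60 × 0.41 = 0.018204
  sediment-hosted zinc: 0.189 × 0.34 × 0.08 = 0.0051408
The unnormalized weights sum to 0.10816.
P(banded iron formation | evidence) = 0.019706 / 0.10816 ≈ 0.182.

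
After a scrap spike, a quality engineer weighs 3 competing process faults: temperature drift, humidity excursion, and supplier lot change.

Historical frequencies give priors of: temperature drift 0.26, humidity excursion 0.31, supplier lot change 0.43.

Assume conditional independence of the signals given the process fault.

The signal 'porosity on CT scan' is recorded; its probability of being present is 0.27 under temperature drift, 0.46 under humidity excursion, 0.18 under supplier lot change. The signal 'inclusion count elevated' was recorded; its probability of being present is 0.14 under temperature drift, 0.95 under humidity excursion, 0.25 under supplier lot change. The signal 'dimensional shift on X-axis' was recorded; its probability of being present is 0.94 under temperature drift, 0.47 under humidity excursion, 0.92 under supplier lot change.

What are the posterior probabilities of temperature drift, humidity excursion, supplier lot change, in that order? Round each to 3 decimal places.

0.102, 0.702, 0.196

Multiply each prior by the joint likelihood of the signal pattern:
  temperature drift: 0.26 × 0.27 × 0.14 × 0.94 = 0.0092383
  humidity excursion: 0.31 × 0.46 × 0.95 × 0.47 = 0.063671
  supplier lot change: 0.43 × 0.18 × 0.25 × 0.92 = 0.017802
Marginal likelihood of the evidence = 0.090711.
P(temperature drift | evidence) = 0.0092383 / 0.090711 ≈ 0.102
P(humidity excursion | evidence) = 0.063671 / 0.090711 ≈ 0.702
P(supplier lot change | evidence) = 0.017802 / 0.090711 ≈ 0.196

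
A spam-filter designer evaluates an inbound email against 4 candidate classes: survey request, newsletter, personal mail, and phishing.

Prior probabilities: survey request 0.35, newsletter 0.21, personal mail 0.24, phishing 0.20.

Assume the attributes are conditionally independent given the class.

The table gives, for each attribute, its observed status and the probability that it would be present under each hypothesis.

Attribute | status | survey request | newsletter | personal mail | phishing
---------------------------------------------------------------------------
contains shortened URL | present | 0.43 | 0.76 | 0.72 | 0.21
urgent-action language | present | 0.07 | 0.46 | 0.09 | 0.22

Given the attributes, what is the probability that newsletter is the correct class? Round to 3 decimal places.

By Bayes' rule with conditional independence, the unnormalized weight for each hypothesis is prior × ∏ likelihoods:
  survey request: 0.35 × 0.43 × 0.07 = 0.010535
  newsletter: 0.21 × 0.76 × 0.46 = 0.073416
  personal mail: 0.24 × 0.72 × 0.09 = 0.015552
  phishing: 0.20 × 0.21 × 0.22 = 0.00924
Normalizing constant Z = 0.010535 + 0.073416 + 0.015552 + 0.00924 = 0.10874.
P(newsletter | evidence) = 0.073416 / 0.10874 ≈ 0.675.

0.675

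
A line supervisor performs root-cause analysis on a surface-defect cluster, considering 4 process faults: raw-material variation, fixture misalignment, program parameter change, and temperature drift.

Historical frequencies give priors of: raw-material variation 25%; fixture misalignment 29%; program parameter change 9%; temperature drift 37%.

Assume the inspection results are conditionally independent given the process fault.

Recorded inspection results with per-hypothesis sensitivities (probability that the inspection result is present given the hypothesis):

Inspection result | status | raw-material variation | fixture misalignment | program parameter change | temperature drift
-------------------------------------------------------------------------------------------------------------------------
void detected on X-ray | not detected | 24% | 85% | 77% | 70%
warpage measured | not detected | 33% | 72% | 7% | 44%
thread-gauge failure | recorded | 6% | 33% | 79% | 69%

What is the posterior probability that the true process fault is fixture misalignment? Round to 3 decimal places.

0.058

By Bayes' rule with conditional independence, the unnormalized weight for each hypothesis is prior × ∏ likelihoods (using 1 − P(present | H) for each absent inspection result):
  raw-material variation: 0.25 × (1 − 0.24) × (1 − 0.33) × 0.06 = 0.007638
  fixture misalignment: 0.29 × (1 − 0.85) × (1 − 0.72) × 0.33 = 0.0040194
  program parameter change: 0.09 × (1 − 0.77) × (1 − 0.07) × 0.79 = 0.015208
  temperature drift: 0.37 × (1 − 0.70) × (1 − 0.44) × 0.69 = 0.04289
The unnormalized weights sum to 0.069756.
P(fixture misalignment | evidence) = 0.0040194 / 0.069756 ≈ 0.058.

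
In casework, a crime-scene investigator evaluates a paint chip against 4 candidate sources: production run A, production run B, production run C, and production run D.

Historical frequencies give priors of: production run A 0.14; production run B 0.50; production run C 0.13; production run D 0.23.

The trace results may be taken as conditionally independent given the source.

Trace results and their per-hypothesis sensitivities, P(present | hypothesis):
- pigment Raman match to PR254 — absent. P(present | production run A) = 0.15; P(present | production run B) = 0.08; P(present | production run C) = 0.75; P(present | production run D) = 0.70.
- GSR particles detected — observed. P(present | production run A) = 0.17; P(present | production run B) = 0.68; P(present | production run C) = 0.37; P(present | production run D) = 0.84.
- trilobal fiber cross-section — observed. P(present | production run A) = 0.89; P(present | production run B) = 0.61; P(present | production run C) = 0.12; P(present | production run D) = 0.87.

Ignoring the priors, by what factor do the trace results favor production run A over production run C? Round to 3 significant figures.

Joint likelihood of the trace result pattern under each hypothesis (using 1 − P(present | H) for each absent trace result):
  production run A: (1 − 0.15) × 0.17 × 0.89 = 0.12861
  production run C: (1 − 0.75) × 0.37 × 0.12 = 0.0111
Bayes factor = 0.12861 / 0.0111 ≈ 11.6

11.6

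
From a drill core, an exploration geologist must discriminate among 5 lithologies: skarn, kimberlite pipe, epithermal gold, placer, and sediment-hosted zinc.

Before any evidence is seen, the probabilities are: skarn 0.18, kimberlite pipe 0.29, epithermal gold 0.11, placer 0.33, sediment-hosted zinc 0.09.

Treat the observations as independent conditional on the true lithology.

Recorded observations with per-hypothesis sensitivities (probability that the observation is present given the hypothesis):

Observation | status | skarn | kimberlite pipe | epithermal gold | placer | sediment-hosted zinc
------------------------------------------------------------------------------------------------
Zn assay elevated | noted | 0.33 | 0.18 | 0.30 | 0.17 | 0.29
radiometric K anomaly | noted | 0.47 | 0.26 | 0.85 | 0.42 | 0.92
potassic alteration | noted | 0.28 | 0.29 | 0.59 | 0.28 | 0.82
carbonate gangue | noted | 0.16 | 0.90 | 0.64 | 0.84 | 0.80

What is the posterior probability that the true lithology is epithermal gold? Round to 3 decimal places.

0.289

Multiply each prior by the joint likelihood of the evidence pattern:
  skarn: 0.18 × 0.33 × 0.47 × 0.28 × 0.16 = 0.0012507
  kimberlite pipe: 0.29 × 0.18 × 0.26 × 0.29 × 0.90 = 0.0035423
  epithermal gold: 0.11 × 0.30 × 0.85 × 0.59 × 0.64 = 0.010592
  placer: 0.33 × 0.17 × 0.42 × 0.28 × 0.84 = 0.0055418
  sediment-hosted zinc: 0.09 × 0.29 × 0.92 × 0.82 × 0.80 = 0.015752
The unnormalized weights sum to 0.036678.
P(epithermal gold | evidence) = 0.010592 / 0.036678 ≈ 0.289.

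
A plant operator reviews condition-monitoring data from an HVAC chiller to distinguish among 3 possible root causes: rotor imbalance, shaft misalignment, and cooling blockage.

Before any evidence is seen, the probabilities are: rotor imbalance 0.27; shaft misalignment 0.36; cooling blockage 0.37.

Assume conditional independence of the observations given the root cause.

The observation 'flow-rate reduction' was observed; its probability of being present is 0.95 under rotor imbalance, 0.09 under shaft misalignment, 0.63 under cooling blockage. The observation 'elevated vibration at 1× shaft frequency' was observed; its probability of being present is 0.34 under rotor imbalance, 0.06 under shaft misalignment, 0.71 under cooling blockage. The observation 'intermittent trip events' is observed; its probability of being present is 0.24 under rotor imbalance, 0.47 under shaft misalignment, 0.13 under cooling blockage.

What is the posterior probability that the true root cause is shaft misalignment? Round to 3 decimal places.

0.021

For each hypothesis, the unnormalized posterior weight is prior × product of the observation likelihoods:
  rotor imbalance: 0.27 × 0.95 × 0.34 × 0.24 = 0.02093
  shaft misalignment: 0.36 × 0.09 × 0.06 × 0.47 = 0.00091368
  cooling blockage: 0.37 × 0.63 × 0.71 × 0.13 = 0.021515
Marginal likelihood of the evidence = 0.043359.
P(shaft misalignment | evidence) = 0.00091368 / 0.043359 ≈ 0.021.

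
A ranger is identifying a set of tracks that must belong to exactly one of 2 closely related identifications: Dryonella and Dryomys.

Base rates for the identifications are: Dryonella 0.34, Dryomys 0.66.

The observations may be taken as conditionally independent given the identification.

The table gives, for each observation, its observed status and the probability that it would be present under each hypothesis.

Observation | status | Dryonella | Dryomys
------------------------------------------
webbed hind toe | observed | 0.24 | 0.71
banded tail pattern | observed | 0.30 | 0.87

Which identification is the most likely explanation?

Dryomys

For each hypothesis, the unnormalized posterior weight is prior × product of the observation likelihoods:
  Dryonella: 0.34 × 0.24 × 0.30 = 0.02448
  Dryomys: 0.66 × 0.71 × 0.87 = 0.40768
Marginal likelihood of the evidence = 0.43216.
P(Dryonella | evidence) ≈ 0.02448 / 0.43216 ≈ 0.057
P(Dryomys | evidence) ≈ 0.40768 / 0.43216 ≈ 0.943
The largest is 0.943, so Dryomys is most probable.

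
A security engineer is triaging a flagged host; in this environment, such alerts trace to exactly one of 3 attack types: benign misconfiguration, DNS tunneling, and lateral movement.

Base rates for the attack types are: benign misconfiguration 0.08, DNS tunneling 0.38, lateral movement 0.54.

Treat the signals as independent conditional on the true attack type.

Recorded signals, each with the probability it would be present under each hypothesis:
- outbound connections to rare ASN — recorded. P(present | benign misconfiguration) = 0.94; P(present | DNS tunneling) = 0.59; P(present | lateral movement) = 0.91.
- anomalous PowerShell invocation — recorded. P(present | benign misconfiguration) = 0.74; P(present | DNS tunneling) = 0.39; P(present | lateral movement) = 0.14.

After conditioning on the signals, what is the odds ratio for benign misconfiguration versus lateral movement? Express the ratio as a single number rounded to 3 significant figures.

0.809

Posterior odds equal prior odds times the likelihood ratio; only the two competing hypotheses matter.
  benign misconfiguration: 0.08 × 0.94 × 0.74 = 0.055648
  lateral movement: 0.54 × 0.91 × 0.14 = 0.068796
Odds(benign misconfiguration : lateral movement) = 0.055648 / 0.068796 ≈ 0.809.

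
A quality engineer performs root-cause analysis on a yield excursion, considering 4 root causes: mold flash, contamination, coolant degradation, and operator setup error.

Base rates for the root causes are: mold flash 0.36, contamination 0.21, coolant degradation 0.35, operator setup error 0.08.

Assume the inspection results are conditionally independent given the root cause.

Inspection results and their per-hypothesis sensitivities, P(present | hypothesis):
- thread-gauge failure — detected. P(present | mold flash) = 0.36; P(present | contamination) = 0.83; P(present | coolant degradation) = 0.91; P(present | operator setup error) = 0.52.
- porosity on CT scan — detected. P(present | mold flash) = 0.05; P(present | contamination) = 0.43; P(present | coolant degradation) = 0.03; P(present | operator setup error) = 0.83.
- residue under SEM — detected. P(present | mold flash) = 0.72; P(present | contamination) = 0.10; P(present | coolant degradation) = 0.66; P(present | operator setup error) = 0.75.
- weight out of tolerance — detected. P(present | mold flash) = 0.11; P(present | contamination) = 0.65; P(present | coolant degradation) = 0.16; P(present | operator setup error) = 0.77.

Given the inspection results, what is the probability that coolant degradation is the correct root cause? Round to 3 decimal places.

0.038

For each hypothesis, the unnormalized posterior weight is prior × product of the inspection result likelihoods:
  mold flash: 0.36 × 0.36 × 0.05 × 0.72 × 0.11 = 0.00051322
  contamination: 0.21 × 0.83 × 0.43 × 0.10 × 0.65 = 0.0048717
  coolant degradation: 0.35 × 0.91 × 0.03 × 0.66 × 0.16 = 0.001009
  operator setup error: 0.08 × 0.52 × 0.83 × 0.75 × 0.77 = 0.01994
The unnormalized weights sum to 0.026334.
P(coolant degradation | evidence) = 0.001009 / 0.026334 ≈ 0.038.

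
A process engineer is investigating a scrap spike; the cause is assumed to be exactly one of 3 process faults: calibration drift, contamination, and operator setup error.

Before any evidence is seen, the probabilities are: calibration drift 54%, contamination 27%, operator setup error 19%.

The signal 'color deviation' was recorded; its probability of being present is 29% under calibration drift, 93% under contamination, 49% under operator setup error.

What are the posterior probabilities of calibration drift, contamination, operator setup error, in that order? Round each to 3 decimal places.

For each hypothesis, the unnormalized posterior weight is prior × likelihood:
  calibration drift: 0.54 × 0.29 = 0.1566
  contamination: 0.27 × 0.93 = 0.2511
  operator setup error: 0.19 × 0.49 = 0.0931
The unnormalized weights sum to 0.5008.
P(calibration drift | evidence) = 0.1566 / 0.5008 ≈ 0.313
P(contamination | evidence) = 0.2511 / 0.5008 ≈ 0.501
P(operator setup error | evidence) = 0.0931 / 0.5008 ≈ 0.186

0.313, 0.501, 0.186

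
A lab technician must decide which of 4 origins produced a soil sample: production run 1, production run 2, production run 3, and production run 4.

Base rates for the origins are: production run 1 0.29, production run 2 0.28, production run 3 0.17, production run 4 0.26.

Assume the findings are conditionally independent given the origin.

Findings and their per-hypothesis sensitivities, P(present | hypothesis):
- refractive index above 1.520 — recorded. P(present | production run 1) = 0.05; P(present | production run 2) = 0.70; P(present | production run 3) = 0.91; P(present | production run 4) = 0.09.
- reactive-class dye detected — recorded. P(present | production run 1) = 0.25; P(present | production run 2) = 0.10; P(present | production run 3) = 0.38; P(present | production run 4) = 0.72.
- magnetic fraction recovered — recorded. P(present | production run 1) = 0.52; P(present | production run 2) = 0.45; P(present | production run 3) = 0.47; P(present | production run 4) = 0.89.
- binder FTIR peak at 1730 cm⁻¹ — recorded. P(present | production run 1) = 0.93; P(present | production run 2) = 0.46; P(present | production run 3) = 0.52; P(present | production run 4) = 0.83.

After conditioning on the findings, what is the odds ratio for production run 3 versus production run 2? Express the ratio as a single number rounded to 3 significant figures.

3.54

Unnormalized posterior weight (prior times the finding likelihoods) for each of the two hypotheses:
  production run 3: 0.17 × 0.91 × 0.38 × 0.47 × 0.52 = 0.014367
  production run 2: 0.28 × 0.70 × 0.10 × 0.45 × 0.46 = 0.0040572
Posterior odds = 0.014367 / 0.0040572 ≈ 3.54.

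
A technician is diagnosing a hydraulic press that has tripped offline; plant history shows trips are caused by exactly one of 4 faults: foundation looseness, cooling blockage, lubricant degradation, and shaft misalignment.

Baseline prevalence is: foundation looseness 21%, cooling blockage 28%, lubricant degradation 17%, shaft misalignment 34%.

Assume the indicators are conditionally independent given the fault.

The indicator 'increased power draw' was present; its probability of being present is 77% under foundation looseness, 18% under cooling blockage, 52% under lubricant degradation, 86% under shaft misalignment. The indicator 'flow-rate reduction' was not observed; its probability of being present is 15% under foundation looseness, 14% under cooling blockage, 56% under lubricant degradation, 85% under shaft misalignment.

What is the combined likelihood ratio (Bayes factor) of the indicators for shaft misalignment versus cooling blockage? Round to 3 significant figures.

The Bayes factor is the ratio of the joint likelihoods of the indicator pattern under the two hypotheses (using 1 − P(present | H) for each absent indicator).
  shaft misalignment: 0.86 × (1 − 0.85) = 0.129
  cooling blockage: 0.18 × (1 − 0.14) = 0.1548
Bayes factor = 0.129 / 0.1548 ≈ 0.833

0.833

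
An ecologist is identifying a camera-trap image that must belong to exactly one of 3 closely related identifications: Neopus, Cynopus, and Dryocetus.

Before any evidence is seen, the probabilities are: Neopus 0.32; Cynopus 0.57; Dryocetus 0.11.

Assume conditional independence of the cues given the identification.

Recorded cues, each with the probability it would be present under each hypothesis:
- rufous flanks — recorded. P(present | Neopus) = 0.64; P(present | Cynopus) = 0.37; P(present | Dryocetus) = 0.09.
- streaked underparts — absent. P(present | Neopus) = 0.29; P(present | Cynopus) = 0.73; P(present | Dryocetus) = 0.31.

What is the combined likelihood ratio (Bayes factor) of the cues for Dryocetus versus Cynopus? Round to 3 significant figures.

0.622

Joint likelihood of the cue pattern under each hypothesis (using 1 − P(present | H) for each absent cue):
  Dryocetus: 0.09 × (1 − 0.31) = 0.0621
  Cynopus: 0.37 × (1 − 0.73) = 0.0999
Bayes factor = 0.0621 / 0.0999 ≈ 0.622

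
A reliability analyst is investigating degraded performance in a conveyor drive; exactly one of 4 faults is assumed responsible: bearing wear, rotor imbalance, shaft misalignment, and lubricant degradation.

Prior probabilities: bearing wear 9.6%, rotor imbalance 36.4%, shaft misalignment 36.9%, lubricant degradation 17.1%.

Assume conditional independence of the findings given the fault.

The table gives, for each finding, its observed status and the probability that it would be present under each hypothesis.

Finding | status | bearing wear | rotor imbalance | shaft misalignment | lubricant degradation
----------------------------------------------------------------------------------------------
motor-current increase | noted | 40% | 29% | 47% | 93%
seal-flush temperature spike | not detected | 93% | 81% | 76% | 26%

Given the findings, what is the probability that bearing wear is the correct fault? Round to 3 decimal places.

0.015

For each hypothesis, the unnormalized posterior weight is prior × product of the finding likelihoods (using 1 − P(present | H) for each absent finding):
  bearing wear: 0.096 × 0.40 × (1 − 0.93) = 0.002688
  rotor imbalance: 0.364 × 0.29 × (1 − 0.81) = 0.020056
  shaft misalignment: 0.369 × 0.47 × (1 − 0.76) = 0.041623
  lubricant degradation: 0.171 × 0.93 × (1 − 0.26) = 0.11768
Normalizing constant Z = 0.002688 + 0.020056 + 0.041623 + 0.11768 = 0.18205.
P(bearing wear | evidence) = 0.002688 / 0.18205 ≈ 0.015.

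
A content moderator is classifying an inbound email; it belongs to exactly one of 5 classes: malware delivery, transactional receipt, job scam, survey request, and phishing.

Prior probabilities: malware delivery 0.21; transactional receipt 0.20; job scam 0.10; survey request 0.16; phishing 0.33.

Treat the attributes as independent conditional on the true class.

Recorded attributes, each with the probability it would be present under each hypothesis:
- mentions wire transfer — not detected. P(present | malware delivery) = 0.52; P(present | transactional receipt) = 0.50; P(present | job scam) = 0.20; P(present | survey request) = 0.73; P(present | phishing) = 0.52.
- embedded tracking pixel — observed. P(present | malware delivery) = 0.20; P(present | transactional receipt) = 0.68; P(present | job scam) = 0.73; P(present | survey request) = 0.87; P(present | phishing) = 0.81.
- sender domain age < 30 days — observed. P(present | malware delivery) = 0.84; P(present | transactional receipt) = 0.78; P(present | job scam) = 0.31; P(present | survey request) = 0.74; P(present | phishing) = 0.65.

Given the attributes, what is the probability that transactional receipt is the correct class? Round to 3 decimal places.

For each hypothesis, the unnormalized posterior weight is prior × product of the attribute likelihoods (using 1 − P(present | H) for each absent attribute):
  malware delivery: 0.21 × (1 − 0.52) × 0.20 × 0.84 = 0.016934
  transactional receipt: 0.20 × (1 − 0.50) × 0.68 × 0.78 = 0.05304
  job scam: 0.10 × (1 − 0.20) × 0.73 × 0.31 = 0.018104
  survey request: 0.16 × (1 − 0.73) × 0.87 × 0.74 = 0.027812
  phishing: 0.33 × (1 − 0.52) × 0.81 × 0.65 = 0.083398
Marginal likelihood of the evidence = 0.19929.
P(transactional receipt | evidence) = 0.05304 / 0.19929 ≈ 0.266.

0.266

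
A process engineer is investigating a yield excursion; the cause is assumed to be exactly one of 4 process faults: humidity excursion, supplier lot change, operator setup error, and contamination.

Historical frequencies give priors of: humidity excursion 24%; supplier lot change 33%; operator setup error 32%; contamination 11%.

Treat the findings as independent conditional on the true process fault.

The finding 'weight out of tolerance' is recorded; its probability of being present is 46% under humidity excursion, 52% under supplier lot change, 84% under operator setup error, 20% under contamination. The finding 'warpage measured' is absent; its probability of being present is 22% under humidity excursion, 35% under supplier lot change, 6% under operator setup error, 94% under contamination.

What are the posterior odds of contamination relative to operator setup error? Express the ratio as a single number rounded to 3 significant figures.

Posterior odds equal prior odds times the likelihood ratio; only the two competing hypotheses matter (using 1 − P(present | H) for each absent finding).
  contamination: 0.11 × 0.20 × (1 − 0.94) = 0.00132
  operator setup error: 0.32 × 0.84 × (1 − 0.06) = 0.25267
Odds(contamination : operator setup error) = 0.00132 / 0.25267 ≈ 0.00522.

0.00522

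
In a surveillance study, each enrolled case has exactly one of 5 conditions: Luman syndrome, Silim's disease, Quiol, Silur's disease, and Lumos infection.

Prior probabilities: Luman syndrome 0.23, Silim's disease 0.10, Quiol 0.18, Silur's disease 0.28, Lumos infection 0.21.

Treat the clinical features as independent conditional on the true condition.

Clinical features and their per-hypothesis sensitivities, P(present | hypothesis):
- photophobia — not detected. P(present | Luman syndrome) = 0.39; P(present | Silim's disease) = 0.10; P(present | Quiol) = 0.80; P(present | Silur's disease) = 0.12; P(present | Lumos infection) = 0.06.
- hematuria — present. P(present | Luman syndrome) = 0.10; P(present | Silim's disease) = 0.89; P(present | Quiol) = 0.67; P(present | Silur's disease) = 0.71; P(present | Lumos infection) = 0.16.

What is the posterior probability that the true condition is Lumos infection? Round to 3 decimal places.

0.097

By Bayes' rule with conditional independence, the unnormalized weight for each hypothesis is prior × ∏ likelihoods (using 1 − P(present | H) for each absent clinical feature):
  Luman syndrome: 0.23 × (1 − 0.39) × 0.10 = 0.01403
  Silim's disease: 0.10 × (1 − 0.10) × 0.89 = 0.0801
  Quiol: 0.18 × (1 − 0.80) × 0.67 = 0.02412
  Silur's disease: 0.28 × (1 − 0.12) × 0.71 = 0.17494
  Lumos infection: 0.21 × (1 − 0.06) × 0.16 = 0.031584
Marginal likelihood of the evidence = 0.32478.
P(Lumos infection | evidence) = 0.031584 / 0.32478 ≈ 0.097.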